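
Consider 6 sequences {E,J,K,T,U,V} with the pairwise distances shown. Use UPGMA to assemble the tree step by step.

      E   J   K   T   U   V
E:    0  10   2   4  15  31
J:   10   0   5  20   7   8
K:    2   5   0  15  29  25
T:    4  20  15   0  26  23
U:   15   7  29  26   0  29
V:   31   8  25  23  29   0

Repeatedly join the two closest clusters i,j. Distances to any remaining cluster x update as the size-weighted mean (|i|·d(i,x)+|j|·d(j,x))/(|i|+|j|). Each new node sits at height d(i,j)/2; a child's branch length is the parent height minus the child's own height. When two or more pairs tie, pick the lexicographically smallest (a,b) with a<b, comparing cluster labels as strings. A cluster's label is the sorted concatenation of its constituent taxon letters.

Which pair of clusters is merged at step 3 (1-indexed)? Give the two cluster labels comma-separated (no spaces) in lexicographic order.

iteration 1: select E,K (d=2); attach at lengths (1, 1); label the merged cluster EK
  updated: d(EK,J)=15/2, d(EK,T)=19/2, d(EK,U)=22, d(EK,V)=28
iteration 2: select J,U (d=7); attach at lengths (7/2, 7/2); label the merged cluster JU
  updated: d(EK,JU)=59/4, d(JU,T)=23, d(JU,V)=37/2
iteration 3: select EK,T (d=19/2); attach at lengths (15/4, 19/4); label the merged cluster EKT
  updated: d(EKT,JU)=35/2, d(EKT,V)=79/3
iteration 4: select EKT,JU (d=35/2); attach at lengths (4, 21/4); label the merged cluster EJKTU
  updated: d(EJKTU,V)=116/5
iteration 5: select EJKTU,V (d=116/5); attach at lengths (57/20, 58/5); label the merged cluster EJKTUV
final tree: ((((E:1,K:1):15/4,T:19/4):4,(J:7/2,U:7/2):21/4):57/20,V:58/5)
total length: 206/5

EK,T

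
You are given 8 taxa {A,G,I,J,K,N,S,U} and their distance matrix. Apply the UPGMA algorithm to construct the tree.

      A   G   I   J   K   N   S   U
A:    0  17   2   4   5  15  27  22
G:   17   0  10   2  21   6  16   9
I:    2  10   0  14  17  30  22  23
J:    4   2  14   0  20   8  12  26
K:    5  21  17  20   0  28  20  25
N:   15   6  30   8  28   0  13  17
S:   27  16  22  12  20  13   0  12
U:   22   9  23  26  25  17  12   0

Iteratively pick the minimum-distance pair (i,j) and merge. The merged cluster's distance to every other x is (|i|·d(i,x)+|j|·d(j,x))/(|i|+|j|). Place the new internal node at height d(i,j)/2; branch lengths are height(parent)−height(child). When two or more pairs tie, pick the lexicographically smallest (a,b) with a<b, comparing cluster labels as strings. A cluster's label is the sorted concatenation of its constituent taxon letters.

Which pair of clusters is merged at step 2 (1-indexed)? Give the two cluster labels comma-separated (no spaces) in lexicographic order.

1. join A+I (d=2) ⇒ AI; edges |A|=1, |I|=1
  updated: d(AI,G)=27/2, d(AI,J)=9, d(AI,K)=11, d(AI,N)=45/2, d(AI,S)=49/2, d(AI,U)=45/2
2. join G+J (d=2) ⇒ GJ; edges |G|=1, |J|=1
  updated: d(AI,GJ)=45/4, d(GJ,K)=41/2, d(GJ,N)=7, d(GJ,S)=14, d(GJ,U)=35/2
3. join GJ+N (d=7) ⇒ GJN; edges |GJ|=5/2, |N|=7/2
  updated: d(AI,GJN)=15, d(GJN,K)=23, d(GJN,S)=41/3, d(GJN,U)=52/3
4. join AI+K (d=11) ⇒ AIK; edges |AI|=9/2, |K|=11/2
  updated: d(AIK,GJN)=53/3, d(AIK,S)=23, d(AIK,U)=70/3
5. join S+U (d=12) ⇒ SU; edges |S|=6, |U|=6
  updated: d(AIK,SU)=139/6, d(GJN,SU)=31/2
6. join GJN+SU (d=31/2) ⇒ GJNSU; edges |GJN|=17/4, |SU|=7/4
  updated: d(AIK,GJNSU)=298/15
7. join AIK+GJNSU (d=298/15) ⇒ AGIJKNSU; edges |AIK|=133/30, |GJNSU|=131/60
final tree: (((A:1,I:1):9/2,K:11/2):133/30,(((G:1,J:1):5/2,N:7/2):17/4,(S:6,U:6):7/4):131/60)
total length: 2677/60

G,J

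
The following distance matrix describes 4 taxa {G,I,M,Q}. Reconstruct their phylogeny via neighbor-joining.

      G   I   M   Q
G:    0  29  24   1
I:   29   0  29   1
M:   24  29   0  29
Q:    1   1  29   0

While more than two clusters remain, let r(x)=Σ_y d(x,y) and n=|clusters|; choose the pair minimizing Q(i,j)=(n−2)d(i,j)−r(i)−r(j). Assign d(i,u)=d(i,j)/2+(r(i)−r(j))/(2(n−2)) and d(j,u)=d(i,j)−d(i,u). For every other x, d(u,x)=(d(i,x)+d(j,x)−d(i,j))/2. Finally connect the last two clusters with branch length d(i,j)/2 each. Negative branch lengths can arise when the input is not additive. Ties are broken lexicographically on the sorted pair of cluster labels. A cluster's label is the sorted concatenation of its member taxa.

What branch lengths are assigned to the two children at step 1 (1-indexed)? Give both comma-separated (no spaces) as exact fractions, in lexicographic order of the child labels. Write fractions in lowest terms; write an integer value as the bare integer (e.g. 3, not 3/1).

iteration 1: select G,M (d=24, Q=-88); attach at lengths (5, 19); label the merged cluster GM
  updated: d(GM,I)=17, d(GM,Q)=3
iteration 2: select GM,I (d=17, Q=-21); attach at lengths (19/2, 15/2); label the merged cluster GIM
  updated: d(GIM,Q)=-13/2
iteration 3: select GIM,Q (d=-13/2); attach at lengths (-13/4, -13/4); label the merged cluster GIMQ
final tree: (((G:5,M:19):19/2,I:15/2):-13/4,Q:-13/4)
total length: 69/2

5,19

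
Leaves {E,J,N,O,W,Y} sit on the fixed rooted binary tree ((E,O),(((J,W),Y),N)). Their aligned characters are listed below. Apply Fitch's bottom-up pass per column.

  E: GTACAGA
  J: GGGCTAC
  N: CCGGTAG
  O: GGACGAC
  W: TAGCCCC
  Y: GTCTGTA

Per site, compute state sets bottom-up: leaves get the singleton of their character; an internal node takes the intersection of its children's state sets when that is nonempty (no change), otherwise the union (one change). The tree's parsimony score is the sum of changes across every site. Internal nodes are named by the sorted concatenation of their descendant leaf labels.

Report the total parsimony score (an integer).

20

EO@0: {G} ∩ {G} = {G} (intersection, +0)
JW@0: {G} ∪ {T} = {G,T} (union, +1)
JWY@0: {G,T} ∩ {G} = {G} (intersection, +0)
JNWY@0: {G} ∪ {C} = {C,G} (union, +1)
EJNOWY@0: {G} ∩ {C,G} = {G} (intersection, +0)
EO@1: {T} ∪ {G} = {G,T} (union, +1)
JW@1: {G} ∪ {A} = {A,G} (union, +1)
JWY@1: {A,G} ∪ {T} = {A,G,T} (union, +1)
JNWY@1: {A,G,T} ∪ {C} = {A,C,G,T} (union, +1)
EJNOWY@1: {G,T} ∩ {A,C,G,T} = {G,T} (intersection, +0)
EO@2: {A} ∩ {A} = {A} (intersection, +0)
JW@2: {G} ∩ {G} = {G} (intersection, +0)
JWY@2: {G} ∪ {C} = {C,G} (union, +1)
JNWY@2: {C,G} ∩ {G} = {G} (intersection, +0)
EJNOWY@2: {A} ∪ {G} = {A,G} (union, +1)
EO@3: {C} ∩ {C} = {C} (intersection, +0)
JW@3: {C} ∩ {C} = {C} (intersection, +0)
JWY@3: {C} ∪ {T} = {C,T} (union, +1)
JNWY@3: {C,T} ∪ {G} = {C,G,T} (union, +1)
EJNOWY@3: {C} ∩ {C,G,T} = {C} (intersection, +0)
EO@4: {A} ∪ {G} = {A,G} (union, +1)
JW@4: {T} ∪ {C} = {C,T} (union, +1)
JWY@4: {C,T} ∪ {G} = {C,G,T} (union, +1)
JNWY@4: {C,G,T} ∩ {T} = {T} (intersection, +0)
EJNOWY@4: {A,G} ∪ {T} = {A,G,T} (union, +1)
EO@5: {G} ∪ {A} = {A,G} (union, +1)
JW@5: {A} ∪ {C} = {A,C} (union, +1)
JWY@5: {A,C} ∪ {T} = {A,C,T} (union, +1)
JNWY@5: {A,C,T} ∩ {A} = {A} (intersection, +0)
EJNOWY@5: {A,G} ∩ {A} = {A} (intersection, +0)
EO@6: {A} ∪ {C} = {A,C} (union, +1)
JW@6: {C} ∩ {C} = {C} (intersection, +0)
JWY@6: {C} ∪ {A} = {A,C} (union, +1)
JNWY@6: {A,C} ∪ {G} = {A,C,G} (union, +1)
EJNOWY@6: {A,C} ∩ {A,C,G} = {A,C} (intersection, +0)
per-site changes: [2, 4, 2, 2, 4, 3, 3]; total = 20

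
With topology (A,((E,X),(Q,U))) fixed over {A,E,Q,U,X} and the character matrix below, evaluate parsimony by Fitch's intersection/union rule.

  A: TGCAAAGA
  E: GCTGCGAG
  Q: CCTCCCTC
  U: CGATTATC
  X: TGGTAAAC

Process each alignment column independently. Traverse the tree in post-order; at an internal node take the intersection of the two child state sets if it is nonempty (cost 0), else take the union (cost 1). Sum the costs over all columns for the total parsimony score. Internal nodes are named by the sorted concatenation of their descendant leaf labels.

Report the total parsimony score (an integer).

19

[col 0] EX: children E:{G}, X:{T} ∪→ {G,T}; cost 1
[col 0] QU: children Q:{C}, U:{C} ∩→ {C}; cost 0
[col 0] EQUX: children EX:{G,T}, QU:{C} ∪→ {C,G,T}; cost 1
[col 0] AEQUX: children A:{T}, EQUX:{C,G,T} ∩→ {T}; cost 0
[col 1] EX: children E:{C}, X:{G} ∪→ {C,G}; cost 1
[col 1] QU: children Q:{C}, U:{G} ∪→ {C,G}; cost 1
[col 1] EQUX: children EX:{C,G}, QU:{C,G} ∩→ {C,G}; cost 0
[col 1] AEQUX: children A:{G}, EQUX:{C,G} ∩→ {G}; cost 0
[col 2] EX: children E:{T}, X:{G} ∪→ {G,T}; cost 1
[col 2] QU: children Q:{T}, U:{A} ∪→ {A,T}; cost 1
[col 2] EQUX: children EX:{G,T}, QU:{A,T} ∩→ {T}; cost 0
[col 2] AEQUX: children A:{C}, EQUX:{T} ∪→ {C,T}; cost 1
[col 3] EX: children E:{G}, X:{T} ∪→ {G,T}; cost 1
[col 3] QU: children Q:{C}, U:{T} ∪→ {C,T}; cost 1
[col 3] EQUX: children EX:{G,T}, QU:{C,T} ∩→ {T}; cost 0
[col 3] AEQUX: children A:{A}, EQUX:{T} ∪→ {A,T}; cost 1
[col 4] EX: children E:{C}, X:{A} ∪→ {A,C}; cost 1
[col 4] QU: children Q:{C}, U:{T} ∪→ {C,T}; cost 1
[col 4] EQUX: children EX:{A,C}, QU:{C,T} ∩→ {C}; cost 0
[col 4] AEQUX: children A:{A}, EQUX:{C} ∪→ {A,C}; cost 1
[col 5] EX: children E:{G}, X:{A} ∪→ {A,G}; cost 1
[col 5] QU: children Q:{C}, U:{A} ∪→ {A,C}; cost 1
[col 5] EQUX: children EX:{A,G}, QU:{A,C} ∩→ {A}; cost 0
[col 5] AEQUX: children A:{A}, EQUX:{A} ∩→ {A}; cost 0
[col 6] EX: children E:{A}, X:{A} ∩→ {A}; cost 0
[col 6] QU: children Q:{T}, U:{T} ∩→ {T}; cost 0
[col 6] EQUX: children EX:{A}, QU:{T} ∪→ {A,T}; cost 1
[col 6] AEQUX: children A:{G}, EQUX:{A,T} ∪→ {A,G,T}; cost 1
[col 7] EX: children E:{G}, X:{C} ∪→ {C,G}; cost 1
[col 7] QU: children Q:{C}, U:{C} ∩→ {C}; cost 0
[col 7] EQUX: children EX:{C,G}, QU:{C} ∩→ {C}; cost 0
[col 7] AEQUX: children A:{A}, EQUX:{C} ∪→ {A,C}; cost 1
per-site changes: [2, 2, 3, 3, 3, 2, 2, 2]; total = 19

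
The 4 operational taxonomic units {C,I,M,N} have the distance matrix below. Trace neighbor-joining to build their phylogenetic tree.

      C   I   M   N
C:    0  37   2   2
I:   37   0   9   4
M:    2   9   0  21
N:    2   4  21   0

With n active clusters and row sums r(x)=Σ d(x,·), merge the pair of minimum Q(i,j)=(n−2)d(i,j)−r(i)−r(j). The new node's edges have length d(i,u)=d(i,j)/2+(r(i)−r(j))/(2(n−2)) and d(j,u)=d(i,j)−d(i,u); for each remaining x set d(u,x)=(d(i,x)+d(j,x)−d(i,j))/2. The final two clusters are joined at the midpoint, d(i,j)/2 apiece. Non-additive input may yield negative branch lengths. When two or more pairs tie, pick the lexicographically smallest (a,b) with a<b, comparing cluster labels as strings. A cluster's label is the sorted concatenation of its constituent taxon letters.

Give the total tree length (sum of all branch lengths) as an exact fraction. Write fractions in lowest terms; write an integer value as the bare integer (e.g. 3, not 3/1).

81/4

step 1: merge (C,M) at d=2, Q=-69; branch lengths C→13/4, M→-5/4; new cluster CM
  updated: d(CM,I)=22, d(CM,N)=21/2
step 2: merge (CM,I) at d=22, Q=-73/2; branch lengths CM→57/4, I→31/4; new cluster CIM
  updated: d(CIM,N)=-15/4
step 3: merge (CIM,N) at d=-15/4; branch lengths CIM→-15/8, N→-15/8; new cluster CIMN
final tree: (((C:13/4,M:-5/4):57/4,I:31/4):-15/8,N:-15/8)
total length: 81/4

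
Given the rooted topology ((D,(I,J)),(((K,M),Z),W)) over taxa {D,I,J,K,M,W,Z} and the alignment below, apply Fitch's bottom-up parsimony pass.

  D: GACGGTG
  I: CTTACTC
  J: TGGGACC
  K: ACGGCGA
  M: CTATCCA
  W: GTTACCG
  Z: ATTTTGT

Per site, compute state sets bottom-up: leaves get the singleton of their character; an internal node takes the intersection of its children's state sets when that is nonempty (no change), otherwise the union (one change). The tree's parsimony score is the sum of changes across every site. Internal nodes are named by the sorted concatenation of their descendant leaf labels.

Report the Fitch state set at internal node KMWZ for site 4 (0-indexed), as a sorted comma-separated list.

C

[col 0] IJ: children I:{C}, J:{T} ∪→ {C,T}; cost 1
[col 0] DIJ: children D:{G}, IJ:{C,T} ∪→ {C,G,T}; cost 1
[col 0] KM: children K:{A}, M:{C} ∪→ {A,C}; cost 1
[col 0] KMZ: children KM:{A,C}, Z:{A} ∩→ {A}; cost 0
[col 0] KMWZ: children KMZ:{A}, W:{G} ∪→ {A,G}; cost 1
[col 0] DIJKMWZ: children DIJ:{C,G,T}, KMWZ:{A,G} ∩→ {G}; cost 0
[col 1] IJ: children I:{T}, J:{G} ∪→ {G,T}; cost 1
[col 1] DIJ: children D:{A}, IJ:{G,T} ∪→ {A,G,T}; cost 1
[col 1] KM: children K:{C}, M:{T} ∪→ {C,T}; cost 1
[col 1] KMZ: children KM:{C,T}, Z:{T} ∩→ {T}; cost 0
[col 1] KMWZ: children KMZ:{T}, W:{T} ∩→ {T}; cost 0
[col 1] DIJKMWZ: children DIJ:{A,G,T}, KMWZ:{T} ∩→ {T}; cost 0
[col 2] IJ: children I:{T}, J:{G} ∪→ {G,T}; cost 1
[col 2] DIJ: children D:{C}, IJ:{G,T} ∪→ {C,G,T}; cost 1
[col 2] KM: children K:{G}, M:{A} ∪→ {A,G}; cost 1
[col 2] KMZ: children KM:{A,G}, Z:{T} ∪→ {A,G,T}; cost 1
[col 2] KMWZ: children KMZ:{A,G,T}, W:{T} ∩→ {T}; cost 0
[col 2] DIJKMWZ: children DIJ:{C,G,T}, KMWZ:{T} ∩→ {T}; cost 0
[col 3] IJ: children I:{A}, J:{G} ∪→ {A,G}; cost 1
[col 3] DIJ: children D:{G}, IJ:{A,G} ∩→ {G}; cost 0
[col 3] KM: children K:{G}, M:{T} ∪→ {G,T}; cost 1
[col 3] KMZ: children KM:{G,T}, Z:{T} ∩→ {T}; cost 0
[col 3] KMWZ: children KMZ:{T}, W:{A} ∪→ {A,T}; cost 1
[col 3] DIJKMWZ: children DIJ:{G}, KMWZ:{A,T} ∪→ {A,G,T}; cost 1
[col 4] IJ: children I:{C}, J:{A} ∪→ {A,C}; cost 1
[col 4] DIJ: children D:{G}, IJ:{A,C} ∪→ {A,C,G}; cost 1
[col 4] KM: children K:{C}, M:{C} ∩→ {C}; cost 0
[col 4] KMZ: children KM:{C}, Z:{T} ∪→ {C,T}; cost 1
[col 4] KMWZ: children KMZ:{C,T}, W:{C} ∩→ {C}; cost 0
[col 4] DIJKMWZ: children DIJ:{A,C,G}, KMWZ:{C} ∩→ {C}; cost 0
[col 5] IJ: children I:{T}, J:{C} ∪→ {C,T}; cost 1
[col 5] DIJ: children D:{T}, IJ:{C,T} ∩→ {T}; cost 0
[col 5] KM: children K:{G}, M:{C} ∪→ {C,G}; cost 1
[col 5] KMZ: children KM:{C,G}, Z:{G} ∩→ {G}; cost 0
[col 5] KMWZ: children KMZ:{G}, W:{C} ∪→ {C,G}; cost 1
[col 5] DIJKMWZ: children DIJ:{T}, KMWZ:{C,G} ∪→ {C,G,T}; cost 1
[col 6] IJ: children I:{C}, J:{C} ∩→ {C}; cost 0
[col 6] DIJ: children D:{G}, IJ:{C} ∪→ {C,G}; cost 1
[col 6] KM: children K:{A}, M:{A} ∩→ {A}; cost 0
[col 6] KMZ: children KM:{A}, Z:{T} ∪→ {A,T}; cost 1
[col 6] KMWZ: children KMZ:{A,T}, W:{G} ∪→ {A,G,T}; cost 1
[col 6] DIJKMWZ: children DIJ:{C,G}, KMWZ:{A,G,T} ∩→ {G}; cost 0
per-site changes: [4, 3, 4, 4, 3, 4, 3]; total = 25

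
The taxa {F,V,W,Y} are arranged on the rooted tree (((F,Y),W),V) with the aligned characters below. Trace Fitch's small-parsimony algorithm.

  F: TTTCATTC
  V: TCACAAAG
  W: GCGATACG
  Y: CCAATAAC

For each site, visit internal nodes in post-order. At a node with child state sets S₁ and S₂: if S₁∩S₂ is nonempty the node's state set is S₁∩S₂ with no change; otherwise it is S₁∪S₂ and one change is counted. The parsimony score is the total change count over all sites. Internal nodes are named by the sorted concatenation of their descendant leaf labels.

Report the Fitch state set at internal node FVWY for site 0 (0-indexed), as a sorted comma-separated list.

T

FY@0: {T} ∪ {C} = {C,T} (union, +1)
FWY@0: {C,T} ∪ {G} = {C,G,T} (union, +1)
FVWY@0: {C,G,T} ∩ {T} = {T} (intersection, +0)
FY@1: {T} ∪ {C} = {C,T} (union, +1)
FWY@1: {C,T} ∩ {C} = {C} (intersection, +0)
FVWY@1: {C} ∩ {C} = {C} (intersection, +0)
FY@2: {T} ∪ {A} = {A,T} (union, +1)
FWY@2: {A,T} ∪ {G} = {A,G,T} (union, +1)
FVWY@2: {A,G,T} ∩ {A} = {A} (intersection, +0)
FY@3: {C} ∪ {A} = {A,C} (union, +1)
FWY@3: {A,C} ∩ {A} = {A} (intersection, +0)
FVWY@3: {A} ∪ {C} = {A,C} (union, +1)
FY@4: {A} ∪ {T} = {A,T} (union, +1)
FWY@4: {A,T} ∩ {T} = {T} (intersection, +0)
FVWY@4: {T} ∪ {A} = {A,T} (union, +1)
FY@5: {T} ∪ {A} = {A,T} (union, +1)
FWY@5: {A,T} ∩ {A} = {A} (intersection, +0)
FVWY@5: {A} ∩ {A} = {A} (intersection, +0)
FY@6: {T} ∪ {A} = {A,T} (union, +1)
FWY@6: {A,T} ∪ {C} = {A,C,T} (union, +1)
FVWY@6: {A,C,T} ∩ {A} = {A} (intersection, +0)
FY@7: {C} ∩ {C} = {C} (intersection, +0)
FWY@7: {C} ∪ {G} = {C,G} (union, +1)
FVWY@7: {C,G} ∩ {G} = {G} (intersection, +0)
per-site changes: [2, 1, 2, 2, 2, 1, 2, 1]; total = 13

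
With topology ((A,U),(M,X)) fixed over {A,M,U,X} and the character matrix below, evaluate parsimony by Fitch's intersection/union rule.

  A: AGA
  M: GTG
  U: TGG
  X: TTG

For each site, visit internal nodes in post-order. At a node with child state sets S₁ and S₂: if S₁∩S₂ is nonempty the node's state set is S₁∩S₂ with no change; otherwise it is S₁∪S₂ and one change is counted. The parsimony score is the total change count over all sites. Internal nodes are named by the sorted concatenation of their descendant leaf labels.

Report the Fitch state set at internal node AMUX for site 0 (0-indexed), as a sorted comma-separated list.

AU@0: {A} ∪ {T} = {A,T} (union, +1)
MX@0: {G} ∪ {T} = {G,T} (union, +1)
AMUX@0: {A,T} ∩ {G,T} = {T} (intersection, +0)
AU@1: {G} ∩ {G} = {G} (intersection, +0)
MX@1: {T} ∩ {T} = {T} (intersection, +0)
AMUX@1: {G} ∪ {T} = {G,T} (union, +1)
AU@2: {A} ∪ {G} = {A,G} (union, +1)
MX@2: {G} ∩ {G} = {G} (intersection, +0)
AMUX@2: {A,G} ∩ {G} = {G} (intersection, +0)
per-site changes: [2, 1, 1]; total = 4

T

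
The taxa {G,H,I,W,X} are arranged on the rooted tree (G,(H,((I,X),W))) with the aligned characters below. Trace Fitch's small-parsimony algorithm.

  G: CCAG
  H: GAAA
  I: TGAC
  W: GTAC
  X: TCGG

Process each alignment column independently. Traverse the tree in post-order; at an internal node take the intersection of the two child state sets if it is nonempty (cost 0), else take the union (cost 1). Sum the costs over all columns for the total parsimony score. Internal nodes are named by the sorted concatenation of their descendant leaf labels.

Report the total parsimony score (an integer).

site 0, node IX: I={T} ∩ X={T} → {T} (+0)
site 0, node IWX: IX={T} ∪ W={G} → {G,T} (+1)
site 0, node HIWX: H={G} ∩ IWX={G,T} → {G} (+0)
site 0, node GHIWX: G={C} ∪ HIWX={G} → {C,G} (+1)
site 1, node IX: I={G} ∪ X={C} → {C,G} (+1)
site 1, node IWX: IX={C,G} ∪ W={T} → {C,G,T} (+1)
site 1, node HIWX: H={A} ∪ IWX={C,G,T} → {A,C,G,T} (+1)
site 1, node GHIWX: G={C} ∩ HIWX={A,C,G,T} → {C} (+0)
site 2, node IX: I={A} ∪ X={G} → {A,G} (+1)
site 2, node IWX: IX={A,G} ∩ W={A} → {A} (+0)
site 2, node HIWX: H={A} ∩ IWX={A} → {A} (+0)
site 2, node GHIWX: G={A} ∩ HIWX={A} → {A} (+0)
site 3, node IX: I={C} ∪ X={G} → {C,G} (+1)
site 3, node IWX: IX={C,G} ∩ W={C} → {C} (+0)
site 3, node HIWX: H={A} ∪ IWX={C} → {A,C} (+1)
site 3, node GHIWX: G={G} ∪ HIWX={A,C} → {A,C,G} (+1)
per-site changes: [2, 3, 1, 3]; total = 9

9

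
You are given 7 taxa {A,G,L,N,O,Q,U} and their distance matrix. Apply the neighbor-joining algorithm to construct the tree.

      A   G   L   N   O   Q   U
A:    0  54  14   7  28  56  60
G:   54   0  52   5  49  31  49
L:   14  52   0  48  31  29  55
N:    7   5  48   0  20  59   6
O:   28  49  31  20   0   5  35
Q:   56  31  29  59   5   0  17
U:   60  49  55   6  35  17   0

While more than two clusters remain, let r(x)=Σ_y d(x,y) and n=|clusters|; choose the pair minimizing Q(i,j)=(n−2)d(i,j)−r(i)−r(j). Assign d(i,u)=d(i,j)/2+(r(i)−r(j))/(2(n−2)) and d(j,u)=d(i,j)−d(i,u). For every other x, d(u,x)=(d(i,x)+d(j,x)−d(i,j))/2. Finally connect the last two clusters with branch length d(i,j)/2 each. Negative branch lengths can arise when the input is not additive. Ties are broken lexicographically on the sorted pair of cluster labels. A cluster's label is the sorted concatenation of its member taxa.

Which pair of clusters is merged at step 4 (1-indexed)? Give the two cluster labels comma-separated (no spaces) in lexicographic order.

AL,GNU

iteration 1: select A,L (d=14, Q=-378); attach at lengths (6, 8); label the merged cluster AL
  updated: d(AL,G)=46, d(AL,N)=41/2, d(AL,O)=45/2, d(AL,Q)=71/2, d(AL,U)=101/2
iteration 2: select G,N (d=5, Q=-541/2); attach at lengths (179/16, -99/16); label the merged cluster GN
  updated: d(AL,GN)=123/4, d(GN,O)=32, d(GN,Q)=85/2, d(GN,U)=25
iteration 3: select GN,U (d=25, Q=-731/4); attach at lengths (311/24, 289/24); label the merged cluster GNU
  updated: d(AL,GNU)=225/8, d(GNU,O)=21, d(GNU,Q)=69/4
iteration 4: select AL,GNU (d=225/8, Q=-385/4); attach at lengths (19, 73/8); label the merged cluster AGLNU
  updated: d(AGLNU,O)=123/16, d(AGLNU,Q)=197/16
iteration 5: select AGLNU,O (d=123/16, Q=-25); attach at lengths (15/2, 3/16); label the merged cluster AGLNOU
  updated: d(AGLNOU,Q)=77/16
iteration 6: select AGLNOU,Q (d=77/16); attach at lengths (77/32, 77/32); label the merged cluster AGLNOQU
final tree: ((((A:6,L:8):19,((G:179/16,N:-99/16):311/24,U:289/24):73/8):15/2,O:3/16):77/32,Q:77/32)
total length: 677/8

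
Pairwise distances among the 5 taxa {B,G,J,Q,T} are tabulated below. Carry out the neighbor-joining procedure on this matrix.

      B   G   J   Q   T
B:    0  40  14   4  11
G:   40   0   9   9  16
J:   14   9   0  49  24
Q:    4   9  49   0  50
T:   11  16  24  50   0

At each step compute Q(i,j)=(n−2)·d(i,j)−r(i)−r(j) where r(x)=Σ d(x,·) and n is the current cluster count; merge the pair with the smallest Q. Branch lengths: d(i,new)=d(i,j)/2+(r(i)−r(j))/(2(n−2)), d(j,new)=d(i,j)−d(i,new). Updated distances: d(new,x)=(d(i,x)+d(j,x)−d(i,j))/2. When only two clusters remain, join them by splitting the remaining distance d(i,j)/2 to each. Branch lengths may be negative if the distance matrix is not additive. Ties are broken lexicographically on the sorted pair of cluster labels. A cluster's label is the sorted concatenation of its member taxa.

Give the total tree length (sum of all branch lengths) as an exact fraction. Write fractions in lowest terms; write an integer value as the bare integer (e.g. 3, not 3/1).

183/4

1. join B+Q (d=4, Q=-169) ⇒ BQ; edges |B|=-31/6, |Q|=55/6
  updated: d(BQ,G)=45/2, d(BQ,J)=59/2, d(BQ,T)=57/2
2. join BQ+T (d=57/2, Q=-92) ⇒ BQT; edges |BQ|=69/4, |T|=45/4
  updated: d(BQT,G)=5, d(BQT,J)=25/2
3. join BQT+G (d=5, Q=-53/2) ⇒ BGQT; edges |BQT|=17/4, |G|=3/4
  updated: d(BGQT,J)=33/4
4. join BGQT+J (d=33/4) ⇒ BGJQT; edges |BGQT|=33/8, |J|=33/8
final tree: ((((B:-31/6,Q:55/6):69/4,T:45/4):17/4,G:3/4):33/8,J:33/8)
total length: 183/4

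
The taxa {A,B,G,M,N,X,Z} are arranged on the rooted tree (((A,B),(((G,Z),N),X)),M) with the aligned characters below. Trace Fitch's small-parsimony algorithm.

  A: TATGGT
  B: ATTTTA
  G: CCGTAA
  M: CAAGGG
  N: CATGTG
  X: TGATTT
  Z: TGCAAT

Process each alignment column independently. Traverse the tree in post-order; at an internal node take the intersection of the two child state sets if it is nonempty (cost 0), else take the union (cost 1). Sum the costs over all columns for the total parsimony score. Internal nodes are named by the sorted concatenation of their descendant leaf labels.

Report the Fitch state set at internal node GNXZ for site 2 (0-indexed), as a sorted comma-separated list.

site 0, node AB: A={T} ∪ B={A} → {A,T} (+1)
site 0, node GZ: G={C} ∪ Z={T} → {C,T} (+1)
site 0, node GNZ: GZ={C,T} ∩ N={C} → {C} (+0)
site 0, node GNXZ: GNZ={C} ∪ X={T} → {C,T} (+1)
site 0, node ABGNXZ: AB={A,T} ∩ GNXZ={C,T} → {T} (+0)
site 0, node ABGMNXZ: ABGNXZ={T} ∪ M={C} → {C,T} (+1)
site 1, node AB: A={A} ∪ B={T} → {A,T} (+1)
site 1, node GZ: G={C} ∪ Z={G} → {C,G} (+1)
site 1, node GNZ: GZ={C,G} ∪ N={A} → {A,C,G} (+1)
site 1, node GNXZ: GNZ={A,C,G} ∩ X={G} → {G} (+0)
site 1, node ABGNXZ: AB={A,T} ∪ GNXZ={G} → {A,G,T} (+1)
site 1, node ABGMNXZ: ABGNXZ={A,G,T} ∩ M={A} → {A} (+0)
site 2, node AB: A={T} ∩ B={T} → {T} (+0)
site 2, node GZ: G={G} ∪ Z={C} → {C,G} (+1)
site 2, node GNZ: GZ={C,G} ∪ N={T} → {C,G,T} (+1)
site 2, node GNXZ: GNZ={C,G,T} ∪ X={A} → {A,C,G,T} (+1)
site 2, node ABGNXZ: AB={T} ∩ GNXZ={A,C,G,T} → {T} (+0)
site 2, node ABGMNXZ: ABGNXZ={T} ∪ M={A} → {A,T} (+1)
site 3, node AB: A={G} ∪ B={T} → {G,T} (+1)
site 3, node GZ: G={T} ∪ Z={A} → {A,T} (+1)
site 3, node GNZ: GZ={A,T} ∪ N={G} → {A,G,T} (+1)
site 3, node GNXZ: GNZ={A,G,T} ∩ X={T} → {T} (+0)
site 3, node ABGNXZ: AB={G,T} ∩ GNXZ={T} → {T} (+0)
site 3, node ABGMNXZ: ABGNXZ={T} ∪ M={G} → {G,T} (+1)
site 4, node AB: A={G} ∪ B={T} → {G,T} (+1)
site 4, node GZ: G={A} ∩ Z={A} → {A} (+0)
site 4, node GNZ: GZ={A} ∪ N={T} → {A,T} (+1)
site 4, node GNXZ: GNZ={A,T} ∩ X={T} → {T} (+0)
site 4, node ABGNXZ: AB={G,T} ∩ GNXZ={T} → {T} (+0)
site 4, node ABGMNXZ: ABGNXZ={T} ∪ M={G} → {G,T} (+1)
site 5, node AB: A={T} ∪ B={A} → {A,T} (+1)
site 5, node GZ: G={A} ∪ Z={T} → {A,T} (+1)
site 5, node GNZ: GZ={A,T} ∪ N={G} → {A,G,T} (+1)
site 5, node GNXZ: GNZ={A,G,T} ∩ X={T} → {T} (+0)
site 5, node ABGNXZ: AB={A,T} ∩ GNXZ={T} → {T} (+0)
site 5, node ABGMNXZ: ABGNXZ={T} ∪ M={G} → {G,T} (+1)
per-site changes: [4, 4, 4, 4, 3, 4]; total = 23

A,C,G,T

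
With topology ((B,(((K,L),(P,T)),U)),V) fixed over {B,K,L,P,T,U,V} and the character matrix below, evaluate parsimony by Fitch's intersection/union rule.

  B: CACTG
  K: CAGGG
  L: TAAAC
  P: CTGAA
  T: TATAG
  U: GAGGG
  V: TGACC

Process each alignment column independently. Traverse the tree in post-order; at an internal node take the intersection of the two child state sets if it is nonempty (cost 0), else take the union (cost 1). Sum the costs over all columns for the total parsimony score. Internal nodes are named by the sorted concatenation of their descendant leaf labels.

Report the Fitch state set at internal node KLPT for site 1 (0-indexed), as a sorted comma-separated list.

A

KL@0: {C} ∪ {T} = {C,T} (union, +1)
PT@0: {C} ∪ {T} = {C,T} (union, +1)
KLPT@0: {C,T} ∩ {C,T} = {C,T} (intersection, +0)
KLPTU@0: {C,T} ∪ {G} = {C,G,T} (union, +1)
BKLPTU@0: {C} ∩ {C,G,T} = {C} (intersection, +0)
BKLPTUV@0: {C} ∪ {T} = {C,T} (union, +1)
KL@1: {A} ∩ {A} = {A} (intersection, +0)
PT@1: {T} ∪ {A} = {A,T} (union, +1)
KLPT@1: {A} ∩ {A,T} = {A} (intersection, +0)
KLPTU@1: {A} ∩ {A} = {A} (intersection, +0)
BKLPTU@1: {A} ∩ {A} = {A} (intersection, +0)
BKLPTUV@1: {A} ∪ {G} = {A,G} (union, +1)
KL@2: {G} ∪ {A} = {A,G} (union, +1)
PT@2: {G} ∪ {T} = {G,T} (union, +1)
KLPT@2: {A,G} ∩ {G,T} = {G} (intersection, +0)
KLPTU@2: {G} ∩ {G} = {G} (intersection, +0)
BKLPTU@2: {C} ∪ {G} = {C,G} (union, +1)
BKLPTUV@2: {C,G} ∪ {A} = {A,C,G} (union, +1)
KL@3: {G} ∪ {A} = {A,G} (union, +1)
PT@3: {A} ∩ {A} = {A} (intersection, +0)
KLPT@3: {A,G} ∩ {A} = {A} (intersection, +0)
KLPTU@3: {A} ∪ {G} = {A,G} (union, +1)
BKLPTU@3: {T} ∪ {A,G} = {A,G,T} (union, +1)
BKLPTUV@3: {A,G,T} ∪ {C} = {A,C,G,T} (union, +1)
KL@4: {G} ∪ {C} = {C,G} (union, +1)
PT@4: {A} ∪ {G} = {A,G} (union, +1)
KLPT@4: {C,G} ∩ {A,G} = {G} (intersection, +0)
KLPTU@4: {G} ∩ {G} = {G} (intersection, +0)
BKLPTU@4: {G} ∩ {G} = {G} (intersection, +0)
BKLPTUV@4: {G} ∪ {C} = {C,G} (union, +1)
per-site changes: [4, 2, 4, 4, 3]; total = 17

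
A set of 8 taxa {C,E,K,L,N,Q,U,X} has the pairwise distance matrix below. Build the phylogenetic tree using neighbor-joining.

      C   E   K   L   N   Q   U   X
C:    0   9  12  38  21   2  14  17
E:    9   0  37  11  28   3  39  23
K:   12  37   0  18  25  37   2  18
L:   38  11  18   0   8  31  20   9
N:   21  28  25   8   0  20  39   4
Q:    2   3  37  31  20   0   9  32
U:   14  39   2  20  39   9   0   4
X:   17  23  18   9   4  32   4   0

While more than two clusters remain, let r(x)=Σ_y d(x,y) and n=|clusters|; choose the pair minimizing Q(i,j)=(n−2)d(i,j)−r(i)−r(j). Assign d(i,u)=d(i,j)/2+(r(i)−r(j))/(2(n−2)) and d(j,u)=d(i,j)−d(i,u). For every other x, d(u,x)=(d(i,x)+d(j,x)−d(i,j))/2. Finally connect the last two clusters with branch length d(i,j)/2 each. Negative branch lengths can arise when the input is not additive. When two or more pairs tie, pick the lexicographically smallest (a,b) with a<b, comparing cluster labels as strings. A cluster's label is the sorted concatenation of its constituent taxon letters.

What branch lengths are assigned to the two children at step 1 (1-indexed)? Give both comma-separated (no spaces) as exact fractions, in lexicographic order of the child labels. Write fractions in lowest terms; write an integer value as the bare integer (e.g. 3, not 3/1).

17/6,1/6

1. join E+Q (d=3, Q=-266) ⇒ EQ; edges |E|=17/6, |Q|=1/6
  updated: d(C,EQ)=4, d(EQ,K)=71/2, d(EQ,L)=39/2, d(EQ,N)=45/2, d(EQ,U)=45/2, d(EQ,X)=26
2. join C+EQ (d=4, Q=-216) ⇒ CEQ; edges |C|=-2/5, |EQ|=22/5
  updated: d(CEQ,K)=87/4, d(CEQ,L)=107/4, d(CEQ,N)=79/4, d(CEQ,U)=65/4, d(CEQ,X)=39/2
3. join K+U (d=2, Q=-158) ⇒ KU; edges |K|=23/16, |U|=9/16
  updated: d(CEQ,KU)=18, d(KU,L)=18, d(KU,N)=31, d(KU,X)=10
4. join CEQ+KU (d=18, Q=-107) ⇒ CEKQU; edges |CEQ|=61/6, |KU|=47/6
  updated: d(CEKQU,L)=107/8, d(CEKQU,N)=131/8, d(CEKQU,X)=23/4
5. join CEKQU+X (d=23/4, Q=-171/4) ⇒ CEKQUX; edges |CEKQU|=113/16, |X|=-21/16
  updated: d(CEKQUX,L)=133/16, d(CEKQUX,N)=117/16
6. join CEKQUX+L (d=133/16, Q=-189/8) ⇒ CEKLQUX; edges |CEKQUX|=61/16, |L|=9/2
  updated: d(CEKLQUX,N)=7/2
7. join CEKLQUX+N (d=7/2) ⇒ CEKLNQUX; edges |CEKLQUX|=7/4, |N|=7/4
final tree: (((((C:-2/5,(E:17/6,Q:1/6):22/5):61/6,(K:23/16,U:9/16):47/6):113/16,X:-21/16):61/16,L:9/2):7/4,N:7/4)
total length: 713/16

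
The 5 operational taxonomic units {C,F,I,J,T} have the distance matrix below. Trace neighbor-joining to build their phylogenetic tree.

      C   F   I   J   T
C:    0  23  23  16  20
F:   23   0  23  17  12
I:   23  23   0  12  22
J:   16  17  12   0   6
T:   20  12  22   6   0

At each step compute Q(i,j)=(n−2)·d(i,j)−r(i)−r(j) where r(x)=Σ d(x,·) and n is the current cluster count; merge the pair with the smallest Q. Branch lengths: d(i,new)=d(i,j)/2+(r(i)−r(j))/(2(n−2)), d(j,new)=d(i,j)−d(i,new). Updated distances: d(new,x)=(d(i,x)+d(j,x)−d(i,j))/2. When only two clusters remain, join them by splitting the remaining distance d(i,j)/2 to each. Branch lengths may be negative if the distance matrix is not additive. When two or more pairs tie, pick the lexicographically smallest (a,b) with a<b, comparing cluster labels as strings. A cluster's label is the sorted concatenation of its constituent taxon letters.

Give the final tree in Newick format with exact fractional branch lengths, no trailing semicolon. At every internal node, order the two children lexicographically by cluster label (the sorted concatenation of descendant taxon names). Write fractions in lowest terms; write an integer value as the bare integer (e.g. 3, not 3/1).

iteration 1: select F,T (d=12, Q=-99); attach at lengths (17/2, 7/2); label the merged cluster FT
  updated: d(C,FT)=31/2, d(FT,I)=33/2, d(FT,J)=11/2
iteration 2: select C,FT (d=31/2, Q=-61); attach at lengths (12, 7/2); label the merged cluster CFT
  updated: d(CFT,I)=12, d(CFT,J)=3
iteration 3: select CFT,I (d=12, Q=-27); attach at lengths (3/2, 21/2); label the merged cluster CFIT
  updated: d(CFIT,J)=3/2
iteration 4: select CFIT,J (d=3/2); attach at lengths (3/4, 3/4); label the merged cluster CFIJT
final tree: (((C:12,(F:17/2,T:7/2):7/2):3/2,I:21/2):3/4,J:3/4)
total length: 41

(((C:12,(F:17/2,T:7/2):7/2):3/2,I:21/2):3/4,J:3/4)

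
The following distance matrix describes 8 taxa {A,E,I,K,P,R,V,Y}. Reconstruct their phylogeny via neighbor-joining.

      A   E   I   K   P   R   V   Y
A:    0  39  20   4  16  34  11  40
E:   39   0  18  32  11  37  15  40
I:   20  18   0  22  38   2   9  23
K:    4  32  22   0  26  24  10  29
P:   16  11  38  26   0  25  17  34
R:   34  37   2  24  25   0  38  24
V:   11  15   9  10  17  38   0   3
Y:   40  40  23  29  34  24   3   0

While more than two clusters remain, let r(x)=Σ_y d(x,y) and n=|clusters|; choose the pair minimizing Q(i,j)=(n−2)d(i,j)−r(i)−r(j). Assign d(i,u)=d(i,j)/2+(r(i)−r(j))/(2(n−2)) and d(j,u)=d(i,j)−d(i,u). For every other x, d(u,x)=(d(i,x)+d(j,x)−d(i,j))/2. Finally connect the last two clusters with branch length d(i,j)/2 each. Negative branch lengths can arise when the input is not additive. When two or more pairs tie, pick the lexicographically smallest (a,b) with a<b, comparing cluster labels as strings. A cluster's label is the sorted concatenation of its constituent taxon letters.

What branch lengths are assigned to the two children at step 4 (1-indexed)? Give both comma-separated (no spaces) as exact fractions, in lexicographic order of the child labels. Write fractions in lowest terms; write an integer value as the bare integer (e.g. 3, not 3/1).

1. join I+R (d=2, Q=-304) ⇒ IR; edges |I|=-10/3, |R|=16/3
  updated: d(A,IR)=26, d(E,IR)=53/2, d(IR,K)=22, d(IR,P)=61/2, d(IR,V)=45/2, d(IR,Y)=45/2
2. join E+P (d=11, Q=-243) ⇒ EP; edges |E|=42/5, |P|=13/5
  updated: d(A,EP)=22, d(EP,IR)=23, d(EP,K)=47/2, d(EP,V)=21/2, d(EP,Y)=63/2
3. join A+K (d=4, Q=-351/2) ⇒ AK; edges |A|=61/16, |K|=3/16
  updated: d(AK,EP)=83/4, d(AK,IR)=22, d(AK,V)=17/2, d(AK,Y)=65/2
4. join V+Y (d=3, Q=-125) ⇒ VY; edges |V|=-6, |Y|=9
  updated: d(AK,VY)=19, d(EP,VY)=39/2, d(IR,VY)=21
5. join AK+IR (d=22, Q=-335/4) ⇒ AIKR; edges |AK|=159/16, |IR|=193/16
  updated: d(AIKR,EP)=87/8, d(AIKR,VY)=9
6. join AIKR+EP (d=87/8, Q=-315/8) ⇒ AEIKPR; edges |AIKR|=3/16, |EP|=171/16
  updated: d(AEIKPR,VY)=141/16
7. join AEIKPR+VY (d=141/16) ⇒ AEIKPRVY; edges |AEIKPR|=141/32, |VY|=141/32
final tree: ((((A:61/16,K:3/16):159/16,(I:-10/3,R:16/3):193/16):3/16,(E:42/5,P:13/5):171/16):141/32,(V:-6,Y:9):141/32)
total length: 987/16

-6,9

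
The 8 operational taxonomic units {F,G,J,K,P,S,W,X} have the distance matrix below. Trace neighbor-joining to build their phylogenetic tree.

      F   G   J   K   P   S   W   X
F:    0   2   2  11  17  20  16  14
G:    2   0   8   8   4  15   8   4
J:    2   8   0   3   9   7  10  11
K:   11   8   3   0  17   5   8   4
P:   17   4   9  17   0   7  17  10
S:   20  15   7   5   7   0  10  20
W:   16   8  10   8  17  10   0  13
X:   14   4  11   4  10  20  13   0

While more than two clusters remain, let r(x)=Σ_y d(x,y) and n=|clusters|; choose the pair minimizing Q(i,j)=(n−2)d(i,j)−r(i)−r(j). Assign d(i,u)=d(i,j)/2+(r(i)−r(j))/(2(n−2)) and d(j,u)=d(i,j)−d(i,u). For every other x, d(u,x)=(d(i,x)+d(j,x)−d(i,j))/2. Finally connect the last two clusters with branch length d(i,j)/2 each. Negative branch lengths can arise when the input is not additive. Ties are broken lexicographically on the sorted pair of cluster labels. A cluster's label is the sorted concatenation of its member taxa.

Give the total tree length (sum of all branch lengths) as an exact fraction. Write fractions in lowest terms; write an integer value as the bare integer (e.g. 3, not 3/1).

993/32

iteration 1: select P,S (d=7, Q=-123); attach at lengths (13/4, 15/4); label the merged cluster PS
  updated: d(F,PS)=15, d(G,PS)=6, d(J,PS)=9/2, d(K,PS)=15/2, d(PS,W)=10, d(PS,X)=23/2
iteration 2: select F,J (d=2, Q=-177/2); attach at lengths (63/20, -23/20); label the merged cluster FJ
  updated: d(FJ,G)=4, d(FJ,K)=6, d(FJ,PS)=35/4, d(FJ,W)=12, d(FJ,X)=23/2
iteration 3: select K,X (d=4, Q=-123/2); attach at lengths (11/16, 53/16); label the merged cluster KX
  updated: d(FJ,KX)=27/4, d(G,KX)=4, d(KX,PS)=15/2, d(KX,W)=17/2
iteration 4: select FJ,G (d=4, Q=-83/2); attach at lengths (43/12, 5/12); label the merged cluster FGJ
  updated: d(FGJ,KX)=27/8, d(FGJ,PS)=43/8, d(FGJ,W)=8
iteration 5: select FGJ,KX (d=27/8, Q=-235/8); attach at lengths (33/32, 75/32); label the merged cluster FGJKX
  updated: d(FGJKX,PS)=19/4, d(FGJKX,W)=105/16
iteration 6: select FGJKX,PS (d=19/4, Q=-341/16); attach at lengths (21/32, 131/32); label the merged cluster FGJKPSX
  updated: d(FGJKPSX,W)=189/32
iteration 7: select FGJKPSX,W (d=189/32); attach at lengths (189/64, 189/64); label the merged cluster FGJKPSWX
final tree: (((((F:63/20,J:-23/20):43/12,G:5/12):33/32,(K:11/16,X:53/16):75/32):21/32,(P:13/4,S:15/4):131/32):189/64,W:189/64)
total length: 993/32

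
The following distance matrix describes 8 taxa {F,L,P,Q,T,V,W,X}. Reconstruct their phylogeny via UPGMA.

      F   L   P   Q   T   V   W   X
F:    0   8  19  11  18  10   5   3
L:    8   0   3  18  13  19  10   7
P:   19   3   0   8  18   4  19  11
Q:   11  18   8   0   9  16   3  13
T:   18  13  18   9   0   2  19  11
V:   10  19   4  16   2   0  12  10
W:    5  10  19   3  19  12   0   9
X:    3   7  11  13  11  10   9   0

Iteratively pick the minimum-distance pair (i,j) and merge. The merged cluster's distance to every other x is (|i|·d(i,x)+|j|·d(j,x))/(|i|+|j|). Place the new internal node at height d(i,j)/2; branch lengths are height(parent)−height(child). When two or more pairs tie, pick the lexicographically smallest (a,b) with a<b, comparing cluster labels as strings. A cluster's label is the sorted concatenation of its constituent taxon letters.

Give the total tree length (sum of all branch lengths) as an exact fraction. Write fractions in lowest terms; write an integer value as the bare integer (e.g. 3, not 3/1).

iteration 1: select T,V (d=2); attach at lengths (1, 1); label the merged cluster TV
  updated: d(F,TV)=14, d(L,TV)=16, d(P,TV)=11, d(Q,TV)=25/2, d(TV,W)=31/2, d(TV,X)=21/2
iteration 2: select F,X (d=3); attach at lengths (3/2, 3/2); label the merged cluster FX
  updated: d(FX,L)=15/2, d(FX,P)=15, d(FX,Q)=12, d(FX,TV)=49/4, d(FX,W)=7
iteration 3: select L,P (d=3); attach at lengths (3/2, 3/2); label the merged cluster LP
  updated: d(FX,LP)=45/4, d(LP,Q)=13, d(LP,TV)=27/2, d(LP,W)=29/2
iteration 4: select Q,W (d=3); attach at lengths (3/2, 3/2); label the merged cluster QW
  updated: d(FX,QW)=19/2, d(LP,QW)=55/4, d(QW,TV)=14
iteration 5: select FX,QW (d=19/2); attach at lengths (13/4, 13/4); label the merged cluster FQWX
  updated: d(FQWX,LP)=25/2, d(FQWX,TV)=105/8
iteration 6: select FQWX,LP (d=25/2); attach at lengths (3/2, 19/4); label the merged cluster FLPQWX
  updated: d(FLPQWX,TV)=53/4
iteration 7: select FLPQWX,TV (d=53/4); attach at lengths (3/8, 45/8); label the merged cluster FLPQTVWX
final tree: ((((F:3/2,X:3/2):13/4,(Q:3/2,W:3/2):13/4):3/2,(L:3/2,P:3/2):19/4):3/8,(T:1,V:1):45/8)
total length: 119/4

119/4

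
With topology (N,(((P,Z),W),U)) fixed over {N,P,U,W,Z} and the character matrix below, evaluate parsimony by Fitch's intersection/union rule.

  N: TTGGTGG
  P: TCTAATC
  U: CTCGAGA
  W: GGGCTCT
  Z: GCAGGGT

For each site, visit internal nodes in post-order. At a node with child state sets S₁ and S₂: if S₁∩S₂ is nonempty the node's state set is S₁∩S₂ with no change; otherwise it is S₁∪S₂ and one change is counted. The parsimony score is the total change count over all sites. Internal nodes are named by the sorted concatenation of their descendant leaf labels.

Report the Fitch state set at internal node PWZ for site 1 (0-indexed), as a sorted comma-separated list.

PZ@0: {T} ∪ {G} = {G,T} (union, +1)
PWZ@0: {G,T} ∩ {G} = {G} (intersection, +0)
PUWZ@0: {G} ∪ {C} = {C,G} (union, +1)
NPUWZ@0: {T} ∪ {C,G} = {C,G,T} (union, +1)
PZ@1: {C} ∩ {C} = {C} (intersection, +0)
PWZ@1: {C} ∪ {G} = {C,G} (union, +1)
PUWZ@1: {C,G} ∪ {T} = {C,G,T} (union, +1)
NPUWZ@1: {T} ∩ {C,G,T} = {T} (intersection, +0)
PZ@2: {T} ∪ {A} = {A,T} (union, +1)
PWZ@2: {A,T} ∪ {G} = {A,G,T} (union, +1)
PUWZ@2: {A,G,T} ∪ {C} = {A,C,G,T} (union, +1)
NPUWZ@2: {G} ∩ {A,C,G,T} = {G} (intersection, +0)
PZ@3: {A} ∪ {G} = {A,G} (union, +1)
PWZ@3: {A,G} ∪ {C} = {A,C,G} (union, +1)
PUWZ@3: {A,C,G} ∩ {G} = {G} (intersection, +0)
NPUWZ@3: {G} ∩ {G} = {G} (intersection, +0)
PZ@4: {A} ∪ {G} = {A,G} (union, +1)
PWZ@4: {A,G} ∪ {T} = {A,G,T} (union, +1)
PUWZ@4: {A,G,T} ∩ {A} = {A} (intersection, +0)
NPUWZ@4: {T} ∪ {A} = {A,T} (union, +1)
PZ@5: {T} ∪ {G} = {G,T} (union, +1)
PWZ@5: {G,T} ∪ {C} = {C,G,T} (union, +1)
PUWZ@5: {C,G,T} ∩ {G} = {G} (intersection, +0)
NPUWZ@5: {G} ∩ {G} = {G} (intersection, +0)
PZ@6: {C} ∪ {T} = {C,T} (union, +1)
PWZ@6: {C,T} ∩ {T} = {T} (intersection, +0)
PUWZ@6: {T} ∪ {A} = {A,T} (union, +1)
NPUWZ@6: {G} ∪ {A,T} = {A,G,T} (union, +1)
per-site changes: [3, 2, 3, 2, 3, 2, 3]; total = 18

C,G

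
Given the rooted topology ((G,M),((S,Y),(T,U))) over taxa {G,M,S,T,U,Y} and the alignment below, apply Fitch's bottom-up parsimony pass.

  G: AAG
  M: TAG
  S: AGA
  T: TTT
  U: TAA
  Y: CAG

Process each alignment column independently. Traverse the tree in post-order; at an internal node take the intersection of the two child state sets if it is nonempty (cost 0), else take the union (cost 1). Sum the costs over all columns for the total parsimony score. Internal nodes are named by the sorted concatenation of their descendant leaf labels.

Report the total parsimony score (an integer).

GM@0: {A} ∪ {T} = {A,T} (union, +1)
SY@0: {A} ∪ {C} = {A,C} (union, +1)
TU@0: {T} ∩ {T} = {T} (intersection, +0)
STUY@0: {A,C} ∪ {T} = {A,C,T} (union, +1)
GMSTUY@0: {A,T} ∩ {A,C,T} = {A,T} (intersection, +0)
GM@1: {A} ∩ {A} = {A} (intersection, +0)
SY@1: {G} ∪ {A} = {A,G} (union, +1)
TU@1: {T} ∪ {A} = {A,T} (union, +1)
STUY@1: {A,G} ∩ {A,T} = {A} (intersection, +0)
GMSTUY@1: {A} ∩ {A} = {A} (intersection, +0)
GM@2: {G} ∩ {G} = {G} (intersection, +0)
SY@2: {A} ∪ {G} = {A,G} (union, +1)
TU@2: {T} ∪ {A} = {A,T} (union, +1)
STUY@2: {A,G} ∩ {A,T} = {A} (intersection, +0)
GMSTUY@2: {G} ∪ {A} = {A,G} (union, +1)
per-site changes: [3, 2, 3]; total = 8

8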